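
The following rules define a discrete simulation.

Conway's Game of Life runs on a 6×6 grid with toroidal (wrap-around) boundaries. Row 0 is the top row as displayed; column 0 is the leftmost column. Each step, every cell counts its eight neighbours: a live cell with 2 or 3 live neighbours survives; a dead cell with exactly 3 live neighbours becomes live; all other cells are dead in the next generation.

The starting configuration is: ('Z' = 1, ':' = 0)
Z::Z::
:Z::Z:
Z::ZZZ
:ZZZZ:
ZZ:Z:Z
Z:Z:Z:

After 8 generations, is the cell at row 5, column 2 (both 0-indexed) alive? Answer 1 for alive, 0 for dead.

0

k=0  Z::Z::
:Z::Z:
Z::ZZZ
:ZZZZ:
ZZ:Z:Z
Z:Z:Z:
k=1  Z:ZZZ:
:ZZ:::
Z:::::
::::::
::::::
::Z:Z:
k=2  ::::ZZ
Z:Z::Z
:Z::::
::::::
::::::
:ZZ:ZZ
k=3  ::Z:::
ZZ::ZZ
ZZ::::
::::::
::::::
Z::ZZZ
k=4  ::Z:::
::Z::Z
:Z::::
::::::
::::ZZ
:::ZZZ
k=5  ::Z::Z
:ZZ:::
::::::
::::::
:::Z:Z
:::Z:Z
k=6  ZZZZZ:
:ZZ:::
::::::
::::::
::::::
Z:ZZ:Z
k=7  ::::Z:
Z:::::
::::::
::::::
::::::
Z::::Z
k=8  Z:::::
::::::
::::::
::::::
::::::
:::::Z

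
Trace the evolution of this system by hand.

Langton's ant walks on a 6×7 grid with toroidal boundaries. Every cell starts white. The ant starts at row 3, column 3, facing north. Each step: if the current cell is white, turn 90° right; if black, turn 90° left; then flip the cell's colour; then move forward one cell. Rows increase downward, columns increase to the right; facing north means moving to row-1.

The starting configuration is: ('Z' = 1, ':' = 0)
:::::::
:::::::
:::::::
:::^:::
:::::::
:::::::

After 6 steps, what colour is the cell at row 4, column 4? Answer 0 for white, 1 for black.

k=0  :::::::
:::::::
:::::::
:::^:::
:::::::
:::::::
k=1  :::::::
:::::::
:::::::
:::Z>::
:::::::
:::::::
k=2  :::::::
:::::::
:::::::
:::ZZ::
::::v::
:::::::
k=3  :::::::
:::::::
:::::::
:::ZZ::
:::<Z::
:::::::
k=4  :::::::
:::::::
:::::::
:::^Z::
:::ZZ::
:::::::
k=5  :::::::
:::::::
:::::::
::<:Z::
:::ZZ::
:::::::
k=6  :::::::
:::::::
::^::::
::Z:Z::
:::ZZ::
:::::::

1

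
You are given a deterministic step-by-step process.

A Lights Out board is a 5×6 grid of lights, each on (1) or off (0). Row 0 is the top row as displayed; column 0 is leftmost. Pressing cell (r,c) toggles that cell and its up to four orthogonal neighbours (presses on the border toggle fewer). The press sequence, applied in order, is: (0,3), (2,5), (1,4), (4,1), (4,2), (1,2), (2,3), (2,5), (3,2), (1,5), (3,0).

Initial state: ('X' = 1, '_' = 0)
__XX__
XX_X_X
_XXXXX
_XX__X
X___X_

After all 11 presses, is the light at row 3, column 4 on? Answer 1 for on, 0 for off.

0

k=0  __XX__
XX_X_X
_XXXXX
_XX__X
X___X_
k=1  ____X_
XX___X
_XXXXX
_XX__X
X___X_
k=2  ____X_
XX____
_XXX__
_XX___
X___X_
k=3  ______
XX_XXX
_XXXX_
_XX___
X___X_
k=4  ______
XX_XXX
_XXXX_
__X___
_XX_X_
k=5  ______
XX_XXX
_XXXX_
______
___XX_
k=6  __X___
X_X_XX
_X_XX_
______
___XX_
k=7  __X___
X_XXXX
_XX___
___X__
___XX_
k=8  __X___
X_XXX_
_XX_XX
___X_X
___XX_
k=9  __X___
X_XXX_
_X__XX
_XX__X
__XXX_
k=10  __X__X
X_XX_X
_X__X_
_XX__X
__XXX_
k=11  __X__X
X_XX_X
XX__X_
X_X__X
X_XXX_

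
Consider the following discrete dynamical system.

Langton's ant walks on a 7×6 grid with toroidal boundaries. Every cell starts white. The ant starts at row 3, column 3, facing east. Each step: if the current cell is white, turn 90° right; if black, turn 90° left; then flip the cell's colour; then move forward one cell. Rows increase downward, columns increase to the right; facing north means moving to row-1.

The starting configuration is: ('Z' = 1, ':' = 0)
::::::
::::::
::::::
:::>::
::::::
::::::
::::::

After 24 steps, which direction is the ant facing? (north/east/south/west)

gen 0: ::::::
::::::
::::::
:::>::
::::::
::::::
::::::
gen 1: ::::::
::::::
::::::
:::Z::
:::v::
::::::
::::::
gen 2: ::::::
::::::
::::::
:::Z::
::<Z::
::::::
::::::
gen 3: ::::::
::::::
::::::
::^Z::
::ZZ::
::::::
::::::
gen 4: ::::::
::::::
::::::
::Z>::
::ZZ::
::::::
::::::
gen 5: ::::::
::::::
:::^::
::Z:::
::ZZ::
::::::
::::::
gen 6: ::::::
::::::
:::Z>:
::Z:::
::ZZ::
::::::
::::::
gen 7: ::::::
::::::
:::ZZ:
::Z:v:
::ZZ::
::::::
::::::
gen 8: ::::::
::::::
:::ZZ:
::Z<Z:
::ZZ::
::::::
::::::
gen 9: ::::::
::::::
:::^Z:
::ZZZ:
::ZZ::
::::::
::::::
gen 10: ::::::
::::::
::<:Z:
::ZZZ:
::ZZ::
::::::
::::::
gen 11: ::::::
::^:::
::Z:Z:
::ZZZ:
::ZZ::
::::::
::::::
gen 12: ::::::
::Z>::
::Z:Z:
::ZZZ:
::ZZ::
::::::
::::::
gen 13: ::::::
::ZZ::
::ZvZ:
::ZZZ:
::ZZ::
::::::
::::::
gen 14: ::::::
::ZZ::
::<ZZ:
::ZZZ:
::ZZ::
::::::
::::::
gen 15: ::::::
::ZZ::
:::ZZ:
::vZZ:
::ZZ::
::::::
::::::
gen 16: ::::::
::ZZ::
:::ZZ:
:::>Z:
::ZZ::
::::::
::::::
gen 17: ::::::
::ZZ::
:::^Z:
::::Z:
::ZZ::
::::::
::::::
gen 18: ::::::
::ZZ::
::<:Z:
::::Z:
::ZZ::
::::::
::::::
gen 19: ::::::
::^Z::
::Z:Z:
::::Z:
::ZZ::
::::::
::::::
gen 20: ::::::
:<:Z::
::Z:Z:
::::Z:
::ZZ::
::::::
::::::
gen 21: :^::::
:Z:Z::
::Z:Z:
::::Z:
::ZZ::
::::::
::::::
gen 22: :Z>:::
:Z:Z::
::Z:Z:
::::Z:
::ZZ::
::::::
::::::
gen 23: :ZZ:::
:ZvZ::
::Z:Z:
::::Z:
::ZZ::
::::::
::::::
gen 24: :ZZ:::
:<ZZ::
::Z:Z:
::::Z:
::ZZ::
::::::
::::::

west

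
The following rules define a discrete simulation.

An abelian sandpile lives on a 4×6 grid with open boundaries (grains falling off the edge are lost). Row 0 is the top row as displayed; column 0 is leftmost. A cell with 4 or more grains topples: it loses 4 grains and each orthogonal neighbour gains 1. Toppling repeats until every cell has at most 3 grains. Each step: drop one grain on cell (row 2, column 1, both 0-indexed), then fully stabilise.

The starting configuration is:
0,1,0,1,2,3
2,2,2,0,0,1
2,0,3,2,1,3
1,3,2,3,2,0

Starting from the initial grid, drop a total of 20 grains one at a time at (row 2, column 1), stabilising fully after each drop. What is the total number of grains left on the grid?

45

gen 0: 0,1,0,1,2,3
2,2,2,0,0,1
2,0,3,2,1,3
1,3,2,3,2,0
gen 1: 0,1,0,1,2,3
2,2,2,0,0,1
2,1,3,2,1,3
1,3,2,3,2,0
gen 2: 0,1,0,1,2,3
2,2,2,0,0,1
2,2,3,2,1,3
1,3,2,3,2,0
gen 3: 0,1,0,1,2,3
2,2,2,0,0,1
2,3,3,2,1,3
1,3,2,3,2,0
gen 4: 0,1,0,1,2,3
2,3,3,1,0,1
3,2,2,0,2,3
2,1,1,1,3,0
gen 5: 0,1,0,1,2,3
2,3,3,1,0,1
3,3,2,0,2,3
2,1,1,1,3,0
gen 6: 1,2,1,1,2,3
0,2,1,2,0,1
1,3,0,1,2,3
3,2,2,1,3,0
gen 7: 1,2,1,1,2,3
0,3,1,2,0,1
2,0,1,1,2,3
3,3,2,1,3,0
gen 8: 1,2,1,1,2,3
0,3,1,2,0,1
2,1,1,1,2,3
3,3,2,1,3,0
gen 9: 1,2,1,1,2,3
0,3,1,2,0,1
2,2,1,1,2,3
3,3,2,1,3,0
gen 10: 1,2,1,1,2,3
0,3,1,2,0,1
2,3,1,1,2,3
3,3,2,1,3,0
gen 11: 1,3,1,1,2,3
2,0,2,2,0,1
0,3,2,1,2,3
1,1,3,1,3,0
gen 12: 1,3,1,1,2,3
2,1,2,2,0,1
1,0,3,1,2,3
1,2,3,1,3,0
gen 13: 1,3,1,1,2,3
2,1,2,2,0,1
1,1,3,1,2,3
1,2,3,1,3,0
gen 14: 1,3,1,1,2,3
2,1,2,2,0,1
1,2,3,1,2,3
1,2,3,1,3,0
gen 15: 1,3,1,1,2,3
2,1,2,2,0,1
1,3,3,1,2,3
1,2,3,1,3,0
gen 16: 1,3,1,1,2,3
2,2,3,2,0,1
2,2,1,2,2,3
2,0,1,2,3,0
gen 17: 1,3,1,1,2,3
2,2,3,2,0,1
2,3,1,2,2,3
2,0,1,2,3,0
gen 18: 1,3,1,1,2,3
2,3,3,2,0,1
3,0,2,2,2,3
2,1,1,2,3,0
gen 19: 1,3,1,1,2,3
2,3,3,2,0,1
3,1,2,2,2,3
2,1,1,2,3,0
gen 20: 1,3,1,1,2,3
2,3,3,2,0,1
3,2,2,2,2,3
2,1,1,2,3,0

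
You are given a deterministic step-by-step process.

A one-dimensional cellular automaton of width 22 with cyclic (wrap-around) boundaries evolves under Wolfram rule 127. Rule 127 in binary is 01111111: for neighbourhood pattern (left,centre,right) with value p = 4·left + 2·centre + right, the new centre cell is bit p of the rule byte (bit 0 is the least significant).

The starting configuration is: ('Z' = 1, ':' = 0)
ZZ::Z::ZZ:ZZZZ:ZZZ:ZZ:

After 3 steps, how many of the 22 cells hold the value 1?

gen 0: ZZ::Z::ZZ:ZZZZ:ZZZ:ZZ:
gen 1: ZZZZZZZZZZZ::ZZZ:ZZZZZ
gen 2: ::::::::::ZZZZ:ZZZ::::
gen 3: ZZZZZZZZZZZ::ZZZ:ZZZZZ

19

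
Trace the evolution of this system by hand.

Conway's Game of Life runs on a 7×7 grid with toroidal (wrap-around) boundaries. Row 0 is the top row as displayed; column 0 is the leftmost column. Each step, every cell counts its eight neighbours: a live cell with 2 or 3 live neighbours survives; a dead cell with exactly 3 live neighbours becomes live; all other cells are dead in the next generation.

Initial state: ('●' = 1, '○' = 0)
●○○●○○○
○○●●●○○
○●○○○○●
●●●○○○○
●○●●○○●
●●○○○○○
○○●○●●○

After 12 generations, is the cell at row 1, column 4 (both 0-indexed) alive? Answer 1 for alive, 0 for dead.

t=0: ●○○●○○○
○○●●●○○
○●○○○○●
●●●○○○○
●○●●○○●
●●○○○○○
○○●○●●○
t=1: ○●○○○●○
●●●●●○○
○○○○○○○
○○○●○○○
○○○●○○●
●○○○●●○
●○●●●○●
t=2: ○○○○○●○
●●●●●○○
○●○○●○○
○○○○○○○
○○○●○●●
●●●○○○○
●○●●○○○
t=3: ●○○○○○●
●●●●●●○
●●○○●○○
○○○○●●○
●●●○○○●
●○○○●○○
●○●●○○●
t=4: ○○○○○○○
○○●●●●○
●○○○○○○
○○●●●●○
●●○●●○●
○○○○○●○
○○○●○●○
t=5: ○○●○○●○
○○○●●○○
○●○○○○●
○○●○○●○
●●○○○○●
●○●●○●○
○○○○●○○
t=6: ○○○○○●○
○○●●●●○
○○●●●●○
○○●○○●○
●○○●●●○
●○●●●●○
○●●○●●●
t=7: ○●○○○○○
○○●○○○●
○●○○○○●
○●●○○○○
○○○○○○○
●○○○○○○
●●●○○○○
t=8: ○○○○○○○
○●●○○○○
○●○○○○○
●●●○○○○
○●○○○○○
●○○○○○○
●○●○○○○
t=9: ○○●○○○○
○●●○○○○
○○○○○○○
●○●○○○○
○○●○○○○
●○○○○○○
○●○○○○○
t=10: ○○●○○○○
○●●○○○○
○○●○○○○
○●○○○○○
○○○○○○○
○●○○○○○
○●○○○○○
t=11: ○○●○○○○
○●●●○○○
○○●○○○○
○○○○○○○
○○○○○○○
○○○○○○○
○●●○○○○
t=12: ○○○○○○○
○●○●○○○
○●●●○○○
○○○○○○○
○○○○○○○
○○○○○○○
○●●○○○○

0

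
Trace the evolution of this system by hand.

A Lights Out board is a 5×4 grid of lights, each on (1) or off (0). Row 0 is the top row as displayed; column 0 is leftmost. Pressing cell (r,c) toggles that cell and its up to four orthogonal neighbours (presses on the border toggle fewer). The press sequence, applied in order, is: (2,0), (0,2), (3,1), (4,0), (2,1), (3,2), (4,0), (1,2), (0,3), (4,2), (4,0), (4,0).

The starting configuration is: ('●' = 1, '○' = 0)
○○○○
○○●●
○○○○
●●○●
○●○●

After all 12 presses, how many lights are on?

gen 0: ○○○○
○○●●
○○○○
●●○●
○●○●
gen 1: ○○○○
●○●●
●●○○
○●○●
○●○●
gen 2: ○●●●
●○○●
●●○○
○●○●
○●○●
gen 3: ○●●●
●○○●
●○○○
●○●●
○○○●
gen 4: ○●●●
●○○●
●○○○
○○●●
●●○●
gen 5: ○●●●
●●○●
○●●○
○●●●
●●○●
gen 6: ○●●●
●●○●
○●○○
○○○○
●●●●
gen 7: ○●●●
●●○●
○●○○
●○○○
○○●●
gen 8: ○●○●
●○●○
○●●○
●○○○
○○●●
gen 9: ○●●○
●○●●
○●●○
●○○○
○○●●
gen 10: ○●●○
●○●●
○●●○
●○●○
○●○○
gen 11: ○●●○
●○●●
○●●○
○○●○
●○○○
gen 12: ○●●○
●○●●
○●●○
●○●○
○●○○

10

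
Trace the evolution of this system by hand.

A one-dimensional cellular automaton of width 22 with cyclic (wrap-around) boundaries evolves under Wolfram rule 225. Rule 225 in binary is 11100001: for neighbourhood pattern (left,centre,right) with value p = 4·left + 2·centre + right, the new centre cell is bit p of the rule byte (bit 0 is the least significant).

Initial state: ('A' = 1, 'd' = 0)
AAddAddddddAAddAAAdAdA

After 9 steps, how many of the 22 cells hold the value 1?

gen 0: AAddAddddddAAddAAAdAdA
gen 1: AAddddAAAAddAdddAAAdAd
gen 2: dAdAAddAAAddddAddAAAdA
gen 3: AdAdAdddAAdAAdddddAAAd
gen 4: dAdAddAddAAdAdAAAddAAA
gen 5: AdAdddddddAAdAdAAdddAA
gen 6: AAddAAAAAddAAdAdAdAddA
gen 7: AAdddAAAAdddAAdAdAdddd
gen 8: dAdAddAAAdAddAAdAddAAd
gen 9: ddAddddAAAddddAAddddAd

7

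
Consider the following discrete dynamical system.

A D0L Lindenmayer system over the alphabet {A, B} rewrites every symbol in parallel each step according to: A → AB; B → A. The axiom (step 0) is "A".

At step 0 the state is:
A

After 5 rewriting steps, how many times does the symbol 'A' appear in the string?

t=0: A
t=1: AB
t=2: ABA
t=3: ABAAB
t=4: ABAABABA
t=5: ABAABABAABAAB

8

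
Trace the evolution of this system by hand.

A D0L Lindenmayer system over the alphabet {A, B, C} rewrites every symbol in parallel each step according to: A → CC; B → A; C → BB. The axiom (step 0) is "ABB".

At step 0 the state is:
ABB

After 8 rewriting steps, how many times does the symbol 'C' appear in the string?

64

step 0: ABB
step 1: CCAA
step 2: BBBBCCCC
step 3: AAAABBBBBBBB
step 4: CCCCCCCCAAAAAAAA
step 5: BBBBBBBBBBBBBBBBCCCCCCCCCCCCCCCC
step 6: AAAAAAAAAAAAAAAABBBBBBBBBBBBBBBBBBBBBBBBBBBBBBBB
step 7: CCCCCCCCCCCCCCCCCCCCCCCCCCCCCCCCAAAAAAAAAAAAAAAAAAAAAAAAAAAAAAAA
step 8: BBBBBBBBBBBBBBBBBBBBBBBBBBBBBBBBBBBBBBBBBBBBBBBBBBBBBBBBBB…CCCCCCCCCCCCCCCCCCCCCCCCCCCCCCCCCCCCCCCCCCCCCCCCCCCCCCCCCC  (len 128)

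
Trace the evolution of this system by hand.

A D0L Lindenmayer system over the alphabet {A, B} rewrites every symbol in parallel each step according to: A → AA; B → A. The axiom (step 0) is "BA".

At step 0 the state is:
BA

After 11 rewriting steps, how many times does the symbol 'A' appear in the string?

3072

step 0: BA
step 1: AAA
step 2: AAAAAA
step 3: AAAAAAAAAAAA
step 4: AAAAAAAAAAAAAAAAAAAAAAAA
step 5: AAAAAAAAAAAAAAAAAAAAAAAAAAAAAAAAAAAAAAAAAAAAAAAA
step 6: AAAAAAAAAAAAAAAAAAAAAAAAAAAAAAAAAAAAAAAAAAAAAAAAAAAAAAAAAAAAAAAAAAAAAAAAAAAAAAAAAAAAAAAAAAAAAAAA
step 7: AAAAAAAAAAAAAAAAAAAAAAAAAAAAAAAAAAAAAAAAAAAAAAAAAAAAAAAAAA…AAAAAAAAAAAAAAAAAAAAAAAAAAAAAAAAAAAAAAAAAAAAAAAAAAAAAAAAAA  (len 192)
step 8: AAAAAAAAAAAAAAAAAAAAAAAAAAAAAAAAAAAAAAAAAAAAAAAAAAAAAAAAAA…AAAAAAAAAAAAAAAAAAAAAAAAAAAAAAAAAAAAAAAAAAAAAAAAAAAAAAAAAA  (len 384)
step 9: AAAAAAAAAAAAAAAAAAAAAAAAAAAAAAAAAAAAAAAAAAAAAAAAAAAAAAAAAA…AAAAAAAAAAAAAAAAAAAAAAAAAAAAAAAAAAAAAAAAAAAAAAAAAAAAAAAAAA  (len 768)
step 10: AAAAAAAAAAAAAAAAAAAAAAAAAAAAAAAAAAAAAAAAAAAAAAAAAAAAAAAAAA…AAAAAAAAAAAAAAAAAAAAAAAAAAAAAAAAAAAAAAAAAAAAAAAAAAAAAAAAAA  (len 1536)
step 11: AAAAAAAAAAAAAAAAAAAAAAAAAAAAAAAAAAAAAAAAAAAAAAAAAAAAAAAAAA…AAAAAAAAAAAAAAAAAAAAAAAAAAAAAAAAAAAAAAAAAAAAAAAAAAAAAAAAAA  (len 3072)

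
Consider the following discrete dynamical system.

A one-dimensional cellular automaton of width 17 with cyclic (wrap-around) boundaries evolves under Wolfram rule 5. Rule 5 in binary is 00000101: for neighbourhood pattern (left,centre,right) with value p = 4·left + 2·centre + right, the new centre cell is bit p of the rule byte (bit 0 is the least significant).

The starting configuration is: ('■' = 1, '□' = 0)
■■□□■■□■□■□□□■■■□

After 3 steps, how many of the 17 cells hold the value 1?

3

[0] ■■□□■■□■□■□□□■■■□
[1] □□□□□□□■□■□■□□□□□
[2] ■■■■■■□■□■□■□■■■■
[3] □□□□□□□■□■□■□□□□□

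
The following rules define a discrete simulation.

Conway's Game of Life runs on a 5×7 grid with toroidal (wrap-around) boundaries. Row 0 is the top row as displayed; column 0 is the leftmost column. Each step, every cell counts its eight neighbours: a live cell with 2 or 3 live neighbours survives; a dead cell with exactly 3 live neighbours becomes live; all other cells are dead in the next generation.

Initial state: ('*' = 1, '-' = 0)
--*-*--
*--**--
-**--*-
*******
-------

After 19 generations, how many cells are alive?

[0] --*-*--
*--**--
-**--*-
*******
-------
[1] ----*--
----**-
-------
*--****
*-----*
[2] ----*-*
----**-
---*---
*---**-
*--*---
[3] ---**-*
---***-
---*--*
---**-*
*--*---
[4] --*---*
--*---*
--*---*
*-*****
*-*---*
[5] --**-**
****-**
--*-*--
--*-*--
--*-*--
[6] -------
*------
*---*-*
-**-**-
-**-*--
[7] -*-----
*-----*
*--**-*
--*-*-*
-**-**-
[8] -**--**
-*---**
-*-**--
--*---*
***-**-
[9] ---*---
-*-*--*
-*-**-*
------*
----*--
[10] --***--
---*-*-
---**-*
*--**--
-------
[11] --***--
-----*-
--*---*
---***-
--*----
[12] --***--
--*-**-
---*--*
--****-
--*--*-
[13] -**----
--*--*-
------*
--*--**
-*---*-
[14] -**----
-**----
------*
*----**
**---**
[15] ------*
***----
-*---**
-*-----
--*--*-
[16] *-*---*
-**--*-
------*
***--**
-------
[17] *-*---*
-**--*-
-------
**---**
--*--*-
[18] *-**-**
***---*
--*--*-
**---**
--*--*-
[19] ---***-
----*--
--*--*-
***-**-
--**---

13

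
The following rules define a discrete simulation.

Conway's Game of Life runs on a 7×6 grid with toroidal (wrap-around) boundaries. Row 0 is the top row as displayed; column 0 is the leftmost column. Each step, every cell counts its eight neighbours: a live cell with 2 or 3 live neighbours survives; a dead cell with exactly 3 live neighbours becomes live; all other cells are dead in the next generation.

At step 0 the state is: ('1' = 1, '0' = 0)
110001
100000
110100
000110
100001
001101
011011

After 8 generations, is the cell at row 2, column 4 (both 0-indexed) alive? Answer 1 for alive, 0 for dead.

k=0  110001
100000
110100
000110
100001
001101
011011
k=1  001010
001000
111111
011110
101001
001100
000000
k=2  000100
100000
100001
000000
100001
011100
001000
k=3  000000
100001
100001
000000
111000
111100
010000
k=4  100000
100001
100001
000001
100100
000100
110000
k=5  000000
010000
000010
000011
000010
111000
110000
k=6  110000
000000
000011
000111
110110
101001
101000
k=7  110000
100001
000101
001000
010000
001010
001000
k=8  110001
010011
100011
001000
011100
011100
001100

1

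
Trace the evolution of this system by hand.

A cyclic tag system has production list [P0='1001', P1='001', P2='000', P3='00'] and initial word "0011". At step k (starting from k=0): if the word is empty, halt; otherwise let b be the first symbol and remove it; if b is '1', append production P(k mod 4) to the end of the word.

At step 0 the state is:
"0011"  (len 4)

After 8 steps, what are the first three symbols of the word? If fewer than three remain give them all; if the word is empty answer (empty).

0

[0] "0011"  (len 4)
[1] "011"  (len 3)
[2] "11"  (len 2)
[3] "1000"  (len 4)
[4] "00000"  (len 5)
[5] "0000"  (len 4)
[6] "000"  (len 3)
[7] "00"  (len 2)
[8] "0"  (len 1)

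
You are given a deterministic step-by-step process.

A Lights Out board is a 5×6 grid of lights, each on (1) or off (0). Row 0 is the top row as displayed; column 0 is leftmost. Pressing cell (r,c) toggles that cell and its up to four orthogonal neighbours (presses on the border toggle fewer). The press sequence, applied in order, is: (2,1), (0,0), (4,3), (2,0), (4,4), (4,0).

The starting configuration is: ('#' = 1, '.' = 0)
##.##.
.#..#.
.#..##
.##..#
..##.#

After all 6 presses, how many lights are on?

step 0: ##.##.
.#..#.
.#..##
.##..#
..##.#
step 1: ##.##.
....#.
#.#.##
..#..#
..##.#
step 2: ...##.
#...#.
#.#.##
..#..#
..##.#
step 3: ...##.
#...#.
#.#.##
..##.#
....##
step 4: ...##.
....#.
.##.##
#.##.#
....##
step 5: ...##.
....#.
.##.##
#.####
...#..
step 6: ...##.
....#.
.##.##
..####
##.#..

14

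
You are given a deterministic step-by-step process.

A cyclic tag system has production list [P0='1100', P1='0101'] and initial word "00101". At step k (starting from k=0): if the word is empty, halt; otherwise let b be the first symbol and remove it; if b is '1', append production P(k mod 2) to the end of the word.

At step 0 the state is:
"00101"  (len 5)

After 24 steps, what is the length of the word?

25

step 0: "00101"  (len 5)
step 1: "0101"  (len 4)
step 2: "101"  (len 3)
step 3: "011100"  (len 6)
step 4: "11100"  (len 5)
step 5: "11001100"  (len 8)
step 6: "10011000101"  (len 11)
step 7: "00110001011100"  (len 14)
step 8: "0110001011100"  (len 13)
step 9: "110001011100"  (len 12)
step 10: "100010111000101"  (len 15)
step 11: "000101110001011100"  (len 18)
step 12: "00101110001011100"  (len 17)
step 13: "0101110001011100"  (len 16)
step 14: "101110001011100"  (len 15)
step 15: "011100010111001100"  (len 18)
step 16: "11100010111001100"  (len 17)
step 17: "11000101110011001100"  (len 20)
step 18: "10001011100110011000101"  (len 23)
step 19: "00010111001100110001011100"  (len 26)
step 20: "0010111001100110001011100"  (len 25)
step 21: "010111001100110001011100"  (len 24)
step 22: "10111001100110001011100"  (len 23)
step 23: "01110011001100010111001100"  (len 26)
step 24: "1110011001100010111001100"  (len 25)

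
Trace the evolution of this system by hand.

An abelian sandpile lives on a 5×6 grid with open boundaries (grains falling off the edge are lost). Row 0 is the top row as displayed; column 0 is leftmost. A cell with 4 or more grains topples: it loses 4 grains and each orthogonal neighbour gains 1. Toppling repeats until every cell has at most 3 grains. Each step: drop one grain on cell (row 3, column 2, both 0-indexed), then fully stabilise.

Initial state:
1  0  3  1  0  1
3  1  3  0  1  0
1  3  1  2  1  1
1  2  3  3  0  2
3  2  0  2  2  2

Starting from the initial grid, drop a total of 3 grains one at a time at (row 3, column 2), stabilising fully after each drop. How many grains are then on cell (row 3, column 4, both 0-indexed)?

1

[0] 1  0  3  1  0  1
3  1  3  0  1  0
1  3  1  2  1  1
1  2  3  3  0  2
3  2  0  2  2  2
[1] 1  0  3  1  0  1
3  1  3  0  1  0
1  3  2  3  1  1
1  3  1  0  1  2
3  2  1  3  2  2
[2] 1  0  3  1  0  1
3  1  3  0  1  0
1  3  2  3  1  1
1  3  2  0  1  2
3  2  1  3  2  2
[3] 1  0  3  1  0  1
3  1  3  0  1  0
1  3  2  3  1  1
1  3  3  0  1  2
3  2  1  3  2  2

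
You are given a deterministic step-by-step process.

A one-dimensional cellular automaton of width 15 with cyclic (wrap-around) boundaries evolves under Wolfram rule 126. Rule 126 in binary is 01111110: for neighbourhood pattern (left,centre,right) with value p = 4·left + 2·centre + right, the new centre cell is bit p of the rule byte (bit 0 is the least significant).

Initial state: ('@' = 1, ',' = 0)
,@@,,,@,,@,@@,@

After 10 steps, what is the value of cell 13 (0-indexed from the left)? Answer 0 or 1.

[0] ,@@,,,@,,@,@@,@
[1] @@@@,@@@@@@@@@@
[2] ,,,@@@,,,,,,,,,
[3] ,,@@,@@,,,,,,,,
[4] ,@@@@@@@,,,,,,,
[5] @@,,,,,@@,,,,,,
[6] @@@,,,@@@@,,,,@
[7] ,,@@,@@,,@@,,@@
[8] @@@@@@@@@@@@@@@
[9] ,,,,,,,,,,,,,,,
[10] ,,,,,,,,,,,,,,,

0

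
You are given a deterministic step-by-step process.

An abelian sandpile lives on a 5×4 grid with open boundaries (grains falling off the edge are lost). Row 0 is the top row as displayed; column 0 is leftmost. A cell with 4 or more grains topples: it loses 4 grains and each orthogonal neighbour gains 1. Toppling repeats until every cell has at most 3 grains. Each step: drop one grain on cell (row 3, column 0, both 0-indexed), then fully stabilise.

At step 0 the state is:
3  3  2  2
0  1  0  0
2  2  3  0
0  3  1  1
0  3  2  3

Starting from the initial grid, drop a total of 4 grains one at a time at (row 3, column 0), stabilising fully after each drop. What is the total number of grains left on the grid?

33

k=0  3  3  2  2
0  1  0  0
2  2  3  0
0  3  1  1
0  3  2  3
k=1  3  3  2  2
0  1  0  0
2  2  3  0
1  3  1  1
0  3  2  3
k=2  3  3  2  2
0  1  0  0
2  2  3  0
2  3  1  1
0  3  2  3
k=3  3  3  2  2
0  1  0  0
2  2  3  0
3  3  1  1
0  3  2  3
k=4  3  3  2  2
0  1  0  0
3  3  3  0
1  1  2  1
2  0  3  3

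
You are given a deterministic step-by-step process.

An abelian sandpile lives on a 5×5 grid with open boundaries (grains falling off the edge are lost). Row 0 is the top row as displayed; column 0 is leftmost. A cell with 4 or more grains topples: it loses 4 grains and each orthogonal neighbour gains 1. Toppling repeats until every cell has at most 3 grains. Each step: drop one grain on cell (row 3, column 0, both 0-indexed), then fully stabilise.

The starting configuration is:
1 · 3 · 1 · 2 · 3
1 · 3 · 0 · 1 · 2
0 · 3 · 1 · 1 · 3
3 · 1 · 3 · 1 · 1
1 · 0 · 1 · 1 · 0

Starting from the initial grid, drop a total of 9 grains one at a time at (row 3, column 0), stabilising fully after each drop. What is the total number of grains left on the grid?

t=0: 1 · 3 · 1 · 2 · 3
1 · 3 · 0 · 1 · 2
0 · 3 · 1 · 1 · 3
3 · 1 · 3 · 1 · 1
1 · 0 · 1 · 1 · 0
t=1: 1 · 3 · 1 · 2 · 3
1 · 3 · 0 · 1 · 2
1 · 3 · 1 · 1 · 3
0 · 2 · 3 · 1 · 1
2 · 0 · 1 · 1 · 0
t=2: 1 · 3 · 1 · 2 · 3
1 · 3 · 0 · 1 · 2
1 · 3 · 1 · 1 · 3
1 · 2 · 3 · 1 · 1
2 · 0 · 1 · 1 · 0
t=3: 1 · 3 · 1 · 2 · 3
1 · 3 · 0 · 1 · 2
1 · 3 · 1 · 1 · 3
2 · 2 · 3 · 1 · 1
2 · 0 · 1 · 1 · 0
t=4: 1 · 3 · 1 · 2 · 3
1 · 3 · 0 · 1 · 2
1 · 3 · 1 · 1 · 3
3 · 2 · 3 · 1 · 1
2 · 0 · 1 · 1 · 0
t=5: 1 · 3 · 1 · 2 · 3
1 · 3 · 0 · 1 · 2
2 · 3 · 1 · 1 · 3
0 · 3 · 3 · 1 · 1
3 · 0 · 1 · 1 · 0
t=6: 1 · 3 · 1 · 2 · 3
1 · 3 · 0 · 1 · 2
2 · 3 · 1 · 1 · 3
1 · 3 · 3 · 1 · 1
3 · 0 · 1 · 1 · 0
t=7: 1 · 3 · 1 · 2 · 3
1 · 3 · 0 · 1 · 2
2 · 3 · 1 · 1 · 3
2 · 3 · 3 · 1 · 1
3 · 0 · 1 · 1 · 0
t=8: 1 · 3 · 1 · 2 · 3
1 · 3 · 0 · 1 · 2
2 · 3 · 1 · 1 · 3
3 · 3 · 3 · 1 · 1
3 · 0 · 1 · 1 · 0
t=9: 2 · 0 · 2 · 2 · 3
3 · 1 · 1 · 1 · 2
0 · 2 · 3 · 1 · 3
3 · 2 · 0 · 2 · 1
0 · 2 · 2 · 1 · 0

39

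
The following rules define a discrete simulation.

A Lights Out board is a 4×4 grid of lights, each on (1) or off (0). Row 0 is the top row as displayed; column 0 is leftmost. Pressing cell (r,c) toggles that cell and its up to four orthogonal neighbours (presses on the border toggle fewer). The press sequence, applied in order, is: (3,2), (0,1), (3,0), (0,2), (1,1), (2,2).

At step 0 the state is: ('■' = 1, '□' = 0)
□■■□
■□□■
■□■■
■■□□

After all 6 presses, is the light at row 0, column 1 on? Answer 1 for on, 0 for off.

0

gen 0: □■■□
■□□■
■□■■
■■□□
gen 1: □■■□
■□□■
■□□■
■□■■
gen 2: ■□□□
■■□■
■□□■
■□■■
gen 3: ■□□□
■■□■
□□□■
□■■■
gen 4: ■■■■
■■■■
□□□■
□■■■
gen 5: ■□■■
□□□■
□■□■
□■■■
gen 6: ■□■■
□□■■
□□■□
□■□■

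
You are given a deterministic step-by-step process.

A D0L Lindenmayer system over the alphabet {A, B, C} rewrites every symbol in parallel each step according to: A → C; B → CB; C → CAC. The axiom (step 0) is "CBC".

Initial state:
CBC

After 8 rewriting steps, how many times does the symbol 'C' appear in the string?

2666

step 0: CBC
step 1: CACCBCAC
step 2: CACCCACCACCBCACCCAC
step 3: CACCCACCACCACCCACCACCCACCACCBCACCCACCACCACCCAC
step 4: CACCCACCACCACCCACCACCCACCACCCACCACCACCCACCACCCACCACCACCCACCACCCACCACCBCACCCACCACCACCCACCACCCACCACCCACCACCACCCAC
step 5: CACCCACCACCACCCACCACCCACCACCCACCACCACCCACCACCCACCACCACCCAC…CACCCACCACCACCCACCACCCACCACCACCCACCACCCACCACCCACCACCACCCAC  (len 268)
step 6: CACCCACCACCACCCACCACCCACCACCCACCACCACCCACCACCCACCACCACCCAC…CACCCACCACCACCCACCACCCACCACCACCCACCACCCACCACCCACCACCACCCAC  (len 647)
step 7: CACCCACCACCACCCACCACCCACCACCCACCACCACCCACCACCCACCACCACCCAC…CACCCACCACCACCCACCACCCACCACCACCCACCACCCACCACCCACCACCACCCAC  (len 1562)
step 8: CACCCACCACCACCCACCACCCACCACCCACCACCACCCACCACCCACCACCACCCAC…CACCCACCACCACCCACCACCCACCACCACCCACCACCCACCACCCACCACCACCCAC  (len 3771)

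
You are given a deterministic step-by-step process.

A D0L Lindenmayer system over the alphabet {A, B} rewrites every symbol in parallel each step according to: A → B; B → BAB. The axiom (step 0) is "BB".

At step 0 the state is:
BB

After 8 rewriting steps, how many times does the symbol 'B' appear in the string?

1970

step 0: BB
step 1: BABBAB
step 2: BABBBABBABBBAB
step 3: BABBBABBABBABBBABBABBBABBABBABBBAB
step 4: BABBBABBABBABBBABBABBBABBABBBABBABBABBBABBABBBABBABBABBBABBABBBABBABBBABBABBABBBAB
step 5: BABBBABBABBABBBABBABBBABBABBBABBABBABBBABBABBBABBABBABBBAB…BABBBABBABBABBBABBABBBABBABBABBBABBABBBABBABBBABBABBABBBAB  (len 198)
step 6: BABBBABBABBABBBABBABBBABBABBBABBABBABBBABBABBBABBABBABBBAB…BABBBABBABBABBBABBABBBABBABBABBBABBABBBABBABBBABBABBABBBAB  (len 478)
step 7: BABBBABBABBABBBABBABBBABBABBBABBABBABBBABBABBBABBABBABBBAB…BABBBABBABBABBBABBABBBABBABBABBBABBABBBABBABBBABBABBABBBAB  (len 1154)
step 8: BABBBABBABBABBBABBABBBABBABBBABBABBABBBABBABBBABBABBABBBAB…BABBBABBABBABBBABBABBBABBABBABBBABBABBBABBABBBABBABBABBBAB  (len 2786)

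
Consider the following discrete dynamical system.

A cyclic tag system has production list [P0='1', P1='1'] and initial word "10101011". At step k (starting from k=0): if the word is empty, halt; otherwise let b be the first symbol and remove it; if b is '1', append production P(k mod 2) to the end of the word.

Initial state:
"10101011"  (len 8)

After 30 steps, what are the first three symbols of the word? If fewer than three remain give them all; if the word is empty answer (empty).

k=0  "10101011"  (len 8)
k=1  "01010111"  (len 8)
k=2  "1010111"  (len 7)
k=3  "0101111"  (len 7)
k=4  "101111"  (len 6)
k=5  "011111"  (len 6)
k=6  "11111"  (len 5)
k=7  "11111"  (len 5)
k=8  "11111"  (len 5)
k=9  "11111"  (len 5)
k=10  "11111"  (len 5)
k=11  "11111"  (len 5)
k=12  "11111"  (len 5)
k=13  "11111"  (len 5)
k=14  "11111"  (len 5)
k=15  "11111"  (len 5)
k=16  "11111"  (len 5)
k=17  "11111"  (len 5)
k=18  "11111"  (len 5)
k=19  "11111"  (len 5)
k=20  "11111"  (len 5)
k=21  "11111"  (len 5)
k=22  "11111"  (len 5)
k=23  "11111"  (len 5)
k=24  "11111"  (len 5)
k=25  "11111"  (len 5)
k=26  "11111"  (len 5)
k=27  "11111"  (len 5)
k=28  "11111"  (len 5)
k=29  "11111"  (len 5)
k=30  "11111"  (len 5)

111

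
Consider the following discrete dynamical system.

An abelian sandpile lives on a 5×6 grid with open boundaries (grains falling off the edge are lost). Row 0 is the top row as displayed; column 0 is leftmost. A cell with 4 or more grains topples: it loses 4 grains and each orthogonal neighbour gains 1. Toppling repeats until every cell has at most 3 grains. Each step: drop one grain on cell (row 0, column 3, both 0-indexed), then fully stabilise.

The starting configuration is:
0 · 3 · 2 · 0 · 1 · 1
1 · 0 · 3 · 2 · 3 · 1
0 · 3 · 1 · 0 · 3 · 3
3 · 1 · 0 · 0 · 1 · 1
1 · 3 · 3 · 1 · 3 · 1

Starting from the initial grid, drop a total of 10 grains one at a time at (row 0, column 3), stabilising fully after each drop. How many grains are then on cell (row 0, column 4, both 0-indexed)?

1

t=0: 0 · 3 · 2 · 0 · 1 · 1
1 · 0 · 3 · 2 · 3 · 1
0 · 3 · 1 · 0 · 3 · 3
3 · 1 · 0 · 0 · 1 · 1
1 · 3 · 3 · 1 · 3 · 1
t=1: 0 · 3 · 2 · 1 · 1 · 1
1 · 0 · 3 · 2 · 3 · 1
0 · 3 · 1 · 0 · 3 · 3
3 · 1 · 0 · 0 · 1 · 1
1 · 3 · 3 · 1 · 3 · 1
t=2: 0 · 3 · 2 · 2 · 1 · 1
1 · 0 · 3 · 2 · 3 · 1
0 · 3 · 1 · 0 · 3 · 3
3 · 1 · 0 · 0 · 1 · 1
1 · 3 · 3 · 1 · 3 · 1
t=3: 0 · 3 · 2 · 3 · 1 · 1
1 · 0 · 3 · 2 · 3 · 1
0 · 3 · 1 · 0 · 3 · 3
3 · 1 · 0 · 0 · 1 · 1
1 · 3 · 3 · 1 · 3 · 1
t=4: 0 · 3 · 3 · 0 · 2 · 1
1 · 0 · 3 · 3 · 3 · 1
0 · 3 · 1 · 0 · 3 · 3
3 · 1 · 0 · 0 · 1 · 1
1 · 3 · 3 · 1 · 3 · 1
t=5: 0 · 3 · 3 · 1 · 2 · 1
1 · 0 · 3 · 3 · 3 · 1
0 · 3 · 1 · 0 · 3 · 3
3 · 1 · 0 · 0 · 1 · 1
1 · 3 · 3 · 1 · 3 · 1
t=6: 0 · 3 · 3 · 2 · 2 · 1
1 · 0 · 3 · 3 · 3 · 1
0 · 3 · 1 · 0 · 3 · 3
3 · 1 · 0 · 0 · 1 · 1
1 · 3 · 3 · 1 · 3 · 1
t=7: 0 · 3 · 3 · 3 · 2 · 1
1 · 0 · 3 · 3 · 3 · 1
0 · 3 · 1 · 0 · 3 · 3
3 · 1 · 0 · 0 · 1 · 1
1 · 3 · 3 · 1 · 3 · 1
t=8: 1 · 0 · 2 · 3 · 0 · 2
1 · 2 · 1 · 2 · 2 · 3
0 · 3 · 2 · 2 · 1 · 0
3 · 1 · 0 · 0 · 2 · 2
1 · 3 · 3 · 1 · 3 · 1
t=9: 1 · 0 · 3 · 0 · 1 · 2
1 · 2 · 1 · 3 · 2 · 3
0 · 3 · 2 · 2 · 1 · 0
3 · 1 · 0 · 0 · 2 · 2
1 · 3 · 3 · 1 · 3 · 1
t=10: 1 · 0 · 3 · 1 · 1 · 2
1 · 2 · 1 · 3 · 2 · 3
0 · 3 · 2 · 2 · 1 · 0
3 · 1 · 0 · 0 · 2 · 2
1 · 3 · 3 · 1 · 3 · 1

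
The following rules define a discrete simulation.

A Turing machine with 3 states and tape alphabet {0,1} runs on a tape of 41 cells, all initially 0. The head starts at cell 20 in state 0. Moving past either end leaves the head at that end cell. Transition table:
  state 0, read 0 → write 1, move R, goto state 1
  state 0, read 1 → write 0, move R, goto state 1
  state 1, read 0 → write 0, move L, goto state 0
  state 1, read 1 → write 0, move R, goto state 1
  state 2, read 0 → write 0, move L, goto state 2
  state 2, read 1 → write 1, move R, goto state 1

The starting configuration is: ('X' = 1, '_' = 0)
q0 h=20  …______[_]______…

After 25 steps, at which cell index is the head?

[0] q0 h=20  …______[_]______…
[1] q1 h=21  …_____X[_]______…
[2] q0 h=20  …______[X]______…
[3] q1 h=21  …______[_]______…
[4] q0 h=20  …______[_]______…
[5] q1 h=21  …_____X[_]______…
[6] q0 h=20  …______[X]______…
[7] q1 h=21  …______[_]______…
[8] q0 h=20  …______[_]______…
[9] q1 h=21  …_____X[_]______…
[10] q0 h=20  …______[X]______…
[11] q1 h=21  …______[_]______…
[12] q0 h=20  …______[_]______…
[13] q1 h=21  …_____X[_]______…
[14] q0 h=20  …______[X]______…
[15] q1 h=21  …______[_]______…
[16] q0 h=20  …______[_]______…
[17] q1 h=21  …_____X[_]______…
[18] q0 h=20  …______[X]______…
[19] q1 h=21  …______[_]______…
[20] q0 h=20  …______[_]______…
[21] q1 h=21  …_____X[_]______…
[22] q0 h=20  …______[X]______…
[23] q1 h=21  …______[_]______…
[24] q0 h=20  …______[_]______…
[25] q1 h=21  …_____X[_]______…

21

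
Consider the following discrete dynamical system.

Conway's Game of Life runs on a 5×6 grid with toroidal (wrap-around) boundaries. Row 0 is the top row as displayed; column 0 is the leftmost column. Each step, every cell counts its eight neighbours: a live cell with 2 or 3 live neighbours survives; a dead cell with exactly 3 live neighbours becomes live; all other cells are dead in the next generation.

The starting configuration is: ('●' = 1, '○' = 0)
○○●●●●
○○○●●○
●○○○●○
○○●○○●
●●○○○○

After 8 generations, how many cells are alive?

16

step 0: ○○●●●●
○○○●●○
●○○○●○
○○●○○●
●●○○○○
step 1: ●●●○○●
○○●○○○
○○○○●○
○○○○○●
●●○○○○
step 2: ○○●○○●
●○●●○●
○○○○○○
●○○○○●
○○●○○○
step 3: ●○●○●●
●●●●●●
○●○○●○
○○○○○○
●●○○○●
step 4: ○○○○○○
○○○○○○
○●○○●○
○●○○○●
○●○○●○
step 5: ○○○○○○
○○○○○○
●○○○○○
○●●○●●
●○○○○○
step 6: ○○○○○○
○○○○○○
●●○○○●
○●○○○●
●●○○○●
step 7: ●○○○○○
●○○○○○
○●○○○●
○○●○●○
○●○○○●
step 8: ●●○○○●
●●○○○●
●●○○○●
○●●○●●
●●○○○●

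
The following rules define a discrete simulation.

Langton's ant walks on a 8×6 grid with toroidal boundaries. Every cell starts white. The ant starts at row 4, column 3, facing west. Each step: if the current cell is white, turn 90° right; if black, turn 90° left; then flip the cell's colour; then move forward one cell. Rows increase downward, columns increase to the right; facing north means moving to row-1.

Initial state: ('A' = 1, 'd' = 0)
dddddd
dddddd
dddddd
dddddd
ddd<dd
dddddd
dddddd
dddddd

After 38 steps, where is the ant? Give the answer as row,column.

gen 0: dddddd
dddddd
dddddd
dddddd
ddd<dd
dddddd
dddddd
dddddd
gen 1: dddddd
dddddd
dddddd
ddd^dd
dddAdd
dddddd
dddddd
dddddd
gen 2: dddddd
dddddd
dddddd
dddA>d
dddAdd
dddddd
dddddd
dddddd
gen 3: dddddd
dddddd
dddddd
dddAAd
dddAvd
dddddd
dddddd
dddddd
gen 4: dddddd
dddddd
dddddd
dddAAd
ddd<Ad
dddddd
dddddd
dddddd
gen 5: dddddd
dddddd
dddddd
dddAAd
ddddAd
dddvdd
dddddd
dddddd
gen 6: dddddd
dddddd
dddddd
dddAAd
ddddAd
dd<Add
dddddd
dddddd
gen 7: dddddd
dddddd
dddddd
dddAAd
dd^dAd
ddAAdd
dddddd
dddddd
gen 8: dddddd
dddddd
dddddd
dddAAd
ddA>Ad
ddAAdd
dddddd
dddddd
gen 9: dddddd
dddddd
dddddd
dddAAd
ddAAAd
ddAvdd
dddddd
dddddd
gen 10: dddddd
dddddd
dddddd
dddAAd
ddAAAd
ddAd>d
dddddd
dddddd
gen 11: dddddd
dddddd
dddddd
dddAAd
ddAAAd
ddAdAd
ddddvd
dddddd
gen 12: dddddd
dddddd
dddddd
dddAAd
ddAAAd
ddAdAd
ddd<Ad
dddddd
gen 13: dddddd
dddddd
dddddd
dddAAd
ddAAAd
ddA^Ad
dddAAd
dddddd
gen 14: dddddd
dddddd
dddddd
dddAAd
ddAAAd
ddAA>d
dddAAd
dddddd
gen 15: dddddd
dddddd
dddddd
dddAAd
ddAA^d
ddAAdd
dddAAd
dddddd
gen 16: dddddd
dddddd
dddddd
dddAAd
ddA<dd
ddAAdd
dddAAd
dddddd
gen 17: dddddd
dddddd
dddddd
dddAAd
ddAddd
ddAvdd
dddAAd
dddddd
gen 18: dddddd
dddddd
dddddd
dddAAd
ddAddd
ddAd>d
dddAAd
dddddd
gen 19: dddddd
dddddd
dddddd
dddAAd
ddAddd
ddAdAd
dddAvd
dddddd
gen 20: dddddd
dddddd
dddddd
dddAAd
ddAddd
ddAdAd
dddAd>
dddddd
gen 21: dddddd
dddddd
dddddd
dddAAd
ddAddd
ddAdAd
dddAdA
dddddv
gen 22: dddddd
dddddd
dddddd
dddAAd
ddAddd
ddAdAd
dddAdA
dddd<A
gen 23: dddddd
dddddd
dddddd
dddAAd
ddAddd
ddAdAd
dddA^A
ddddAA
gen 24: dddddd
dddddd
dddddd
dddAAd
ddAddd
ddAdAd
dddAA>
ddddAA
gen 25: dddddd
dddddd
dddddd
dddAAd
ddAddd
ddAdA^
dddAAd
ddddAA
gen 26: dddddd
dddddd
dddddd
dddAAd
ddAddd
>dAdAA
dddAAd
ddddAA
gen 27: dddddd
dddddd
dddddd
dddAAd
ddAddd
AdAdAA
vddAAd
ddddAA
gen 28: dddddd
dddddd
dddddd
dddAAd
ddAddd
AdAdAA
AddAA<
ddddAA
gen 29: dddddd
dddddd
dddddd
dddAAd
ddAddd
AdAdA^
AddAAA
ddddAA
gen 30: dddddd
dddddd
dddddd
dddAAd
ddAddd
AdAd<d
AddAAA
ddddAA
gen 31: dddddd
dddddd
dddddd
dddAAd
ddAddd
AdAddd
AddAvA
ddddAA
gen 32: dddddd
dddddd
dddddd
dddAAd
ddAddd
AdAddd
AddAd>
ddddAA
gen 33: dddddd
dddddd
dddddd
dddAAd
ddAddd
AdAdd^
AddAdd
ddddAA
gen 34: dddddd
dddddd
dddddd
dddAAd
ddAddd
>dAddA
AddAdd
ddddAA
gen 35: dddddd
dddddd
dddddd
dddAAd
^dAddd
ddAddA
AddAdd
ddddAA
gen 36: dddddd
dddddd
dddddd
dddAAd
A>Addd
ddAddA
AddAdd
ddddAA
gen 37: dddddd
dddddd
dddddd
dddAAd
AAAddd
dvAddA
AddAdd
ddddAA
gen 38: dddddd
dddddd
dddddd
dddAAd
AAAddd
<AAddA
AddAdd
ddddAA

5,0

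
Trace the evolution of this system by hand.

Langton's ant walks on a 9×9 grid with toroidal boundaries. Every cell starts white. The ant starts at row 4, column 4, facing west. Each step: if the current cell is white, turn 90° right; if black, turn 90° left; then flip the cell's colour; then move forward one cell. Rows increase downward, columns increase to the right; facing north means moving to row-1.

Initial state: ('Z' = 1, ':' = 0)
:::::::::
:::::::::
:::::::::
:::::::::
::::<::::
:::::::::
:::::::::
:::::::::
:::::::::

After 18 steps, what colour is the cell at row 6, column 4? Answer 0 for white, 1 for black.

0) :::::::::
:::::::::
:::::::::
:::::::::
::::<::::
:::::::::
:::::::::
:::::::::
:::::::::
1) :::::::::
:::::::::
:::::::::
::::^::::
::::Z::::
:::::::::
:::::::::
:::::::::
:::::::::
2) :::::::::
:::::::::
:::::::::
::::Z>:::
::::Z::::
:::::::::
:::::::::
:::::::::
:::::::::
3) :::::::::
:::::::::
:::::::::
::::ZZ:::
::::Zv:::
:::::::::
:::::::::
:::::::::
:::::::::
4) :::::::::
:::::::::
:::::::::
::::ZZ:::
::::<Z:::
:::::::::
:::::::::
:::::::::
:::::::::
5) :::::::::
:::::::::
:::::::::
::::ZZ:::
:::::Z:::
::::v::::
:::::::::
:::::::::
:::::::::
6) :::::::::
:::::::::
:::::::::
::::ZZ:::
:::::Z:::
:::<Z::::
:::::::::
:::::::::
:::::::::
7) :::::::::
:::::::::
:::::::::
::::ZZ:::
:::^:Z:::
:::ZZ::::
:::::::::
:::::::::
:::::::::
8) :::::::::
:::::::::
:::::::::
::::ZZ:::
:::Z>Z:::
:::ZZ::::
:::::::::
:::::::::
:::::::::
9) :::::::::
:::::::::
:::::::::
::::ZZ:::
:::ZZZ:::
:::Zv::::
:::::::::
:::::::::
:::::::::
10) :::::::::
:::::::::
:::::::::
::::ZZ:::
:::ZZZ:::
:::Z:>:::
:::::::::
:::::::::
:::::::::
11) :::::::::
:::::::::
:::::::::
::::ZZ:::
:::ZZZ:::
:::Z:Z:::
:::::v:::
:::::::::
:::::::::
12) :::::::::
:::::::::
:::::::::
::::ZZ:::
:::ZZZ:::
:::Z:Z:::
::::<Z:::
:::::::::
:::::::::
13) :::::::::
:::::::::
:::::::::
::::ZZ:::
:::ZZZ:::
:::Z^Z:::
::::ZZ:::
:::::::::
:::::::::
14) :::::::::
:::::::::
:::::::::
::::ZZ:::
:::ZZZ:::
:::ZZ>:::
::::ZZ:::
:::::::::
:::::::::
15) :::::::::
:::::::::
:::::::::
::::ZZ:::
:::ZZ^:::
:::ZZ::::
::::ZZ:::
:::::::::
:::::::::
16) :::::::::
:::::::::
:::::::::
::::ZZ:::
:::Z<::::
:::ZZ::::
::::ZZ:::
:::::::::
:::::::::
17) :::::::::
:::::::::
:::::::::
::::ZZ:::
:::Z:::::
:::Zv::::
::::ZZ:::
:::::::::
:::::::::
18) :::::::::
:::::::::
:::::::::
::::ZZ:::
:::Z:::::
:::Z:>:::
::::ZZ:::
:::::::::
:::::::::

1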